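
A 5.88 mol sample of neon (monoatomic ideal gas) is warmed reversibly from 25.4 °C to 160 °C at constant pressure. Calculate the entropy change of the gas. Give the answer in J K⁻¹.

ΔS = 45.5 J/K

In kelvin: T₁ = 298.55 K, T₂ = 433.15 K. At constant pressure, ΔS = nC_p ln(T₂/T₁) with C_p = 5R/2 = 20.79 J mol⁻¹ K⁻¹.
ΔS = 5.88 × 20.79 × ln(433.15/298.55) = 45.5 J/K.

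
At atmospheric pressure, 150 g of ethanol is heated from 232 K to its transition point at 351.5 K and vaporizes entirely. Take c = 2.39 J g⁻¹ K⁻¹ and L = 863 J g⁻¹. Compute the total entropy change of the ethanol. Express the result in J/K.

ΔS = 517 J/K

Warming step: ΔS₁ = m c ln(T_tr/T_i) = 150 × 2.39 × ln(351.5/232) = 148.9 J/K.
Phase change: ΔS₂ = +mL/T_tr = 150 × 863 / 351.5 = 368.3 J/K.
ΔS_total = (148.9) + (368.3) = 517 J/K.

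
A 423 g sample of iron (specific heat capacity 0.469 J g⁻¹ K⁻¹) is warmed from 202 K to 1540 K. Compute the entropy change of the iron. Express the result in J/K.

ΔS = 403 J/K

ΔS = ∫dQ_rev/T = m c ln(T₂/T₁) = 423 × 0.469 × ln(1540/202) = 403 J/K.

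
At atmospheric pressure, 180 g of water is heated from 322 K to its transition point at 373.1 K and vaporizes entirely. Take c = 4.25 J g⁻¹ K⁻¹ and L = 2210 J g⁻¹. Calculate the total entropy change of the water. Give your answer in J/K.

Warming step: ΔS₁ = m c ln(T_tr/T_i) = 180 × 4.25 × ln(373.1/322) = 112.7 J/K.
Phase change: ΔS₂ = +mL/T_tr = 180 × 2210 / 373.1 = 1066 J/K.
ΔS_total = (112.7) + (1066) = 1180 J/K.

ΔS = 1180 J/K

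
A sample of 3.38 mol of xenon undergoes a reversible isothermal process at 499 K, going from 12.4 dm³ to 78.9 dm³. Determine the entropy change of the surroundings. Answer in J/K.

For an isothermal ideal gas ΔS_gas = nR ln(V₂/V₁) = 3.38 × 8.314 × ln(78.9/12.4) = 52 J/K.
The process is reversible, so ΔS_surr = −ΔS_gas = -52 J/K and ΔS_universe = 0.

ΔS_surr = -52 J/K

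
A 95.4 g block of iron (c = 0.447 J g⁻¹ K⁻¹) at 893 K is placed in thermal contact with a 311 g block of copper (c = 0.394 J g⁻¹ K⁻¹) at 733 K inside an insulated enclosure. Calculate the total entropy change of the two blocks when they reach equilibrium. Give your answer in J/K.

ΔS_total = 0.636 J/K

Energy balance: T_f = (m₁c₁T₁ + m₂c₂T₂)/(m₁c₁ + m₂c₂) = 774.31 K.
ΔS₁ = m₁c₁ ln(T_f/T₁) = 42.6438 × ln(774.31/893) = -6.082 J/K.
ΔS₂ = m₂c₂ ln(T_f/T₂) = 122.534 × ln(774.31/733) = 6.718 J/K.
ΔS_total = -6.082 + 6.718 = 0.636 J/K.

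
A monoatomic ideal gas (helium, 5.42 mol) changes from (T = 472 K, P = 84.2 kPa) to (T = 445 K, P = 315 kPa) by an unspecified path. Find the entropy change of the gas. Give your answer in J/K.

ΔS = -66.1 J/K

ΔS = nC_p ln(T₂/T₁) − nR ln(P₂/P₁), with C_p = 5R/2 = 20.79 J mol⁻¹ K⁻¹ for a monoatomic ideal gas.
ΔS = 5.42 × [20.79 × ln(445/472) − 8.314 × ln(315/84.2)] = -66.1 J/K.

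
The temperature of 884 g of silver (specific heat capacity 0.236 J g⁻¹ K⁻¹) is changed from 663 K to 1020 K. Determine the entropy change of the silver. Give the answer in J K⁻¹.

ΔS = ∫dQ_rev/T = m c ln(T₂/T₁) = 884 × 0.236 × ln(1020/663) = 89.9 J/K.

ΔS = 89.9 J/K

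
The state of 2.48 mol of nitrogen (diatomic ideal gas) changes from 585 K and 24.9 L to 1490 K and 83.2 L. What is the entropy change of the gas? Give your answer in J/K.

ΔS = 73.1 J/K

Entropy is a state function: ΔS = nC_V ln(T₂/T₁) + nR ln(V₂/V₁), with C_V = 5R/2 = 20.79 J mol⁻¹ K⁻¹ for a diatomic ideal gas.
ΔS = 2.48 × [20.79 × ln(1490/585) + 8.314 × ln(83.2/24.9)] = 73.1 J/K.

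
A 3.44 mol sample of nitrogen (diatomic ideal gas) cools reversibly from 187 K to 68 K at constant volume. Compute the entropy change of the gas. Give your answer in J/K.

ΔS = -72.3 J/K

At constant volume, ΔS = nC_V ln(T₂/T₁) with C_V = 5R/2 = 20.79 J mol⁻¹ K⁻¹.
ΔS = 3.44 × 20.79 × ln(68/187) = -72.3 J/K.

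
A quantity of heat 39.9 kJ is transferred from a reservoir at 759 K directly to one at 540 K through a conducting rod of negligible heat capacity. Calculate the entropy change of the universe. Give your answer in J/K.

ΔS_hot = −Q/T_H = −39900/759 = -52.57 J/K and ΔS_cold = +Q/T_C = 39900/540 = 73.89 J/K.
ΔS_total = -52.57 + 73.89 = 21.3 J/K, positive as the second law requires.

ΔS_total = 21.3 J/K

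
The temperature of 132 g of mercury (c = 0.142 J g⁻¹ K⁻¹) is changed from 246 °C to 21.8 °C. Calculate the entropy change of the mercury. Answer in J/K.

ΔS = -10.6 J/K

In kelvin: T₁ = 519.15 K, T₂ = 294.95 K. ΔS = ∫dQ_rev/T = m c ln(T₂/T₁) = 132 × 0.142 × ln(294.95/519.15) = -10.6 J/K.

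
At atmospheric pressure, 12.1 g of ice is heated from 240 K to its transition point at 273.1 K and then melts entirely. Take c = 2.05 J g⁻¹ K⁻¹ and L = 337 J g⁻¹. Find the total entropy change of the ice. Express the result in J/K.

Warming step: ΔS₁ = m c ln(T_tr/T_i) = 12.1 × 2.05 × ln(273.1/240) = 3.205 J/K.
Phase change: ΔS₂ = +mL/T_tr = 12.1 × 337 / 273.1 = 14.93 J/K.
ΔS_total = (3.205) + (14.93) = 18.1 J/K.

ΔS = 18.1 J/K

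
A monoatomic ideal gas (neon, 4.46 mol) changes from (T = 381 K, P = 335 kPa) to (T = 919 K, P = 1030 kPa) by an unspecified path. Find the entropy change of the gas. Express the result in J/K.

ΔS = nC_p ln(T₂/T₁) − nR ln(P₂/P₁), with C_p = 5R/2 = 20.79 J mol⁻¹ K⁻¹ for a monoatomic ideal gas.
ΔS = 4.46 × [20.79 × ln(919/381) − 8.314 × ln(1030/335)] = 40 J/K.

ΔS = 40 J/K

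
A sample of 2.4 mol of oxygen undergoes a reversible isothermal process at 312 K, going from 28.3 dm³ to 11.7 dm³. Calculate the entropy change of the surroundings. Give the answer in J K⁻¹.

ΔS_surr = 17.6 J/K

For an isothermal ideal gas ΔS_gas = nR ln(V₂/V₁) = 2.4 × 8.314 × ln(11.7/28.3) = -17.6 J/K.
The process is reversible, so ΔS_surr = −ΔS_gas = 17.6 J/K and ΔS_universe = 0.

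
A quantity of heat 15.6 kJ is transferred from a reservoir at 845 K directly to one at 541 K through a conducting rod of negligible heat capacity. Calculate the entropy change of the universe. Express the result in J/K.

ΔS_total = 10.4 J/K

ΔS_hot = −Q/T_H = −15600/845 = -18.46 J/K and ΔS_cold = +Q/T_C = 15600/541 = 28.84 J/K.
ΔS_total = -18.46 + 28.84 = 10.4 J/K, positive as the second law requires.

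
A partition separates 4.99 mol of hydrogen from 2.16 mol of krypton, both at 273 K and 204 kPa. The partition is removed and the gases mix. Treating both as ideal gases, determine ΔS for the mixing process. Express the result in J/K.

ΔS_mix = 36.4 J/K

Mole fractions: x_A = 4.99/7.15 = 0.698, x_B = 0.302.
ΔS_mix = −R(n_A ln x_A + n_B ln x_B) = −8.314 × (4.99 ln 0.698 + 2.16 ln 0.302) = 36.4 J/K.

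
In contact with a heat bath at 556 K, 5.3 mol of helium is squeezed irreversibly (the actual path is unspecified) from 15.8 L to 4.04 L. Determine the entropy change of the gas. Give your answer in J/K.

ΔS_gas = -60.1 J/K

Entropy is a state function, so ΔS_gas depends only on the end states.
For an isothermal ideal gas ΔS_gas = nR ln(V₂/V₁) = 5.3 × 8.314 × ln(4.04/15.8) = -60.1 J/K.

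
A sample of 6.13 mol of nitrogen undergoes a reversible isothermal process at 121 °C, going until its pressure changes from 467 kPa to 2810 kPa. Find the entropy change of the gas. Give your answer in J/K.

For an isothermal ideal gas ΔS_gas = nR ln(P₁/P₂) = 6.13 × 8.314 × ln(467/2810) = -91.5 J/K.

ΔS_gas = -91.5 J/K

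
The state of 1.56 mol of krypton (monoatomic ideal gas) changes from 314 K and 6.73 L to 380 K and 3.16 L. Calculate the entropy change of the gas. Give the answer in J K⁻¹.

ΔS = -6.09 J/K

Entropy is a state function: ΔS = nC_V ln(T₂/T₁) + nR ln(V₂/V₁), with C_V = 3R/2 = 12.47 J mol⁻¹ K⁻¹ for a monoatomic ideal gas.
ΔS = 1.56 × [12.47 × ln(380/314) + 8.314 × ln(3.16/6.73)] = -6.09 J/K.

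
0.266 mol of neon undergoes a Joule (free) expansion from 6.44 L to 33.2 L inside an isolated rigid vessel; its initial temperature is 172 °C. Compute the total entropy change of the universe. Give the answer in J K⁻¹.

No heat is exchanged and no work is done, so the ideal-gas temperature stays constant.
Entropy is a state function; using a reversible isothermal path, ΔS_gas = nR ln(V₂/V₁) = 0.266 × 8.314 × ln(33.2/6.44) = 3.63 J/K.
The insulated surroundings exchange no heat, so ΔS_surr = 0 and ΔS_universe = ΔS_gas.

ΔS_universe = 3.63 J/K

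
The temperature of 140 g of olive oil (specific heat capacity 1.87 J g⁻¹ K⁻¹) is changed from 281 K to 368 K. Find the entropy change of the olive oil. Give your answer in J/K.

ΔS = 70.6 J/K

ΔS = ∫dQ_rev/T = m c ln(T₂/T₁) = 140 × 1.87 × ln(368/281) = 70.6 J/K.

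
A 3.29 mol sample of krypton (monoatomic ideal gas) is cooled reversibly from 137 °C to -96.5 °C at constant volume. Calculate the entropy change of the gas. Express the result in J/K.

In kelvin: T₁ = 410.15 K, T₂ = 176.65 K. At constant volume, ΔS = nC_V ln(T₂/T₁) with C_V = 3R/2 = 12.47 J mol⁻¹ K⁻¹.
ΔS = 3.29 × 12.47 × ln(176.65/410.15) = -34.6 J/K.

ΔS = -34.6 J/K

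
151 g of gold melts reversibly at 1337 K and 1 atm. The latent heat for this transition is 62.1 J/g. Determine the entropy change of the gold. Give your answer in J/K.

Heat absorbed by the substance: Q = mL = 151 × 62.1 = 9377.1 J.
At constant T, ΔS = Q_rev/T = 9377.1 / 1337 = 7.01 J/K.

ΔS = 7.01 J/K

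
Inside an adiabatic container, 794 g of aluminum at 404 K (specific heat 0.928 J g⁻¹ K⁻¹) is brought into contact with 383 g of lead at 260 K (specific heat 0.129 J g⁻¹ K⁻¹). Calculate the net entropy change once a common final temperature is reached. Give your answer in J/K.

Energy balance: T_f = (m₁c₁T₁ + m₂c₂T₂)/(m₁c₁ + m₂c₂) = 394.95 K.
ΔS₁ = m₁c₁ ln(T_f/T₁) = 736.832 × ln(394.95/404) = -16.691 J/K.
ΔS₂ = m₂c₂ ln(T_f/T₂) = 49.407 × ln(394.95/260) = 20.656 J/K.
ΔS_total = -16.691 + 20.656 = 3.96 J/K.

ΔS_total = 3.96 J/K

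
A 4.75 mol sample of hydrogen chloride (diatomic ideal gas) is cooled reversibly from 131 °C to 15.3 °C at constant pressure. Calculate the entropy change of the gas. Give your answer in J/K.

In kelvin: T₁ = 404.15 K, T₂ = 288.45 K. At constant pressure, ΔS = nC_p ln(T₂/T₁) with C_p = 7R/2 = 29.1 J mol⁻¹ K⁻¹.
ΔS = 4.75 × 29.1 × ln(288.45/404.15) = -46.6 J/K.

ΔS = -46.6 J/K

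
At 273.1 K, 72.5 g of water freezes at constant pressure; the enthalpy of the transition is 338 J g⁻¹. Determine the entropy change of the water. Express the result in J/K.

ΔS = -89.7 J/K

Heat released by the substance: Q = −mL = −72.5 × 338 = −24505 J.
At constant T, ΔS = Q_rev/T = −24505 / 273.1 = -89.7 J/K.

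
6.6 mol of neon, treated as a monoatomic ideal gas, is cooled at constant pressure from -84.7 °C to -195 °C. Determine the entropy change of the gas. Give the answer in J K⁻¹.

In kelvin: T₁ = 188.45 K, T₂ = 78.15 K. At constant pressure, ΔS = nC_p ln(T₂/T₁) with C_p = 5R/2 = 20.79 J mol⁻¹ K⁻¹.
ΔS = 6.6 × 20.79 × ln(78.15/188.45) = -121 J/K.

ΔS = -121 J/K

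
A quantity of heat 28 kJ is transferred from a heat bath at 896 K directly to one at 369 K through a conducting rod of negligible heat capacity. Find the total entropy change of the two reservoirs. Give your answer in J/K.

ΔS_hot = −Q/T_H = −28000/896 = -31.25 J/K and ΔS_cold = +Q/T_C = 28000/369 = 75.88 J/K.
ΔS_total = -31.25 + 75.88 = 44.6 J/K, positive as the second law requires.

ΔS_total = 44.6 J/K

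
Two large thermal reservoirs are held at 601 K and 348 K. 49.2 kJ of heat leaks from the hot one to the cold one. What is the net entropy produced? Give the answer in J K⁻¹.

ΔS_total = 59.5 J/K

ΔS_hot = −Q/T_H = −49200/601 = -81.86 J/K and ΔS_cold = +Q/T_C = 49200/348 = 141.4 J/K.
ΔS_total = -81.86 + 141.4 = 59.5 J/K, positive as the second law requires.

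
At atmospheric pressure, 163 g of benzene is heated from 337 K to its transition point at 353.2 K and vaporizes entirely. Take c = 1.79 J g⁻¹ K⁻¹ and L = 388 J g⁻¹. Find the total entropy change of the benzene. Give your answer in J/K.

Warming step: ΔS₁ = m c ln(T_tr/T_i) = 163 × 1.79 × ln(353.2/337) = 13.7 J/K.
Phase change: ΔS₂ = +mL/T_tr = 163 × 388 / 353.2 = 179.1 J/K.
ΔS_total = (13.7) + (179.1) = 193 J/K.

ΔS = 193 J/K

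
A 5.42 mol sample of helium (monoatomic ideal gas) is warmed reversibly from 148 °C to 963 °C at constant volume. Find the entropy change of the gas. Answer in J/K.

ΔS = 72.8 J/K

In kelvin: T₁ = 421.15 K, T₂ = 1236.15 K. At constant volume, ΔS = nC_V ln(T₂/T₁) with C_V = 3R/2 = 12.47 J mol⁻¹ K⁻¹.
ΔS = 5.42 × 12.47 × ln(1236.15/421.15) = 72.8 J/K.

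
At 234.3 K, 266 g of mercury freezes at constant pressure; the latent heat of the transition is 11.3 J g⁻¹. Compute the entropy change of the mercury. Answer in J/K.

Heat released by the substance: Q = −mL = −266 × 11.3 = −3005.8 J.
At constant T, ΔS = Q_rev/T = −3005.8 / 234.3 = -12.8 J/K.

ΔS = -12.8 J/K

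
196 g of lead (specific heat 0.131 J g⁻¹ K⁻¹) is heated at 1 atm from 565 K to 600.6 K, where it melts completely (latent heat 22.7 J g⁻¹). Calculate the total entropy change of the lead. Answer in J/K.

ΔS = 8.98 J/K

Warming step: ΔS₁ = m c ln(T_tr/T_i) = 196 × 0.131 × ln(600.6/565) = 1.569 J/K.
Phase change: ΔS₂ = +mL/T_tr = 196 × 22.7 / 600.6 = 7.408 J/K.
ΔS_total = (1.569) + (7.408) = 8.98 J/K.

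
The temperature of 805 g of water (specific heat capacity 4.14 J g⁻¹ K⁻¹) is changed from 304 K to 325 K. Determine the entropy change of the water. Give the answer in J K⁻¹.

ΔS = ∫dQ_rev/T = m c ln(T₂/T₁) = 805 × 4.14 × ln(325/304) = 223 J/K.

ΔS = 223 J/K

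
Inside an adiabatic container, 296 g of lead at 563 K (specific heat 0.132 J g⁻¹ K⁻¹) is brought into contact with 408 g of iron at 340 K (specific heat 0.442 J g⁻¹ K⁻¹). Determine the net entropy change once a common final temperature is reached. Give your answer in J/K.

ΔS_total = 4.53 J/K

Energy balance: T_f = (m₁c₁T₁ + m₂c₂T₂)/(m₁c₁ + m₂c₂) = 379.71 K.
ΔS₁ = m₁c₁ ln(T_f/T₁) = 39.072 × ln(379.71/563) = -15.39 J/K.
ΔS₂ = m₂c₂ ln(T_f/T₂) = 180.336 × ln(379.71/340) = 19.92 J/K.
ΔS_total = -15.39 + 19.92 = 4.53 J/K.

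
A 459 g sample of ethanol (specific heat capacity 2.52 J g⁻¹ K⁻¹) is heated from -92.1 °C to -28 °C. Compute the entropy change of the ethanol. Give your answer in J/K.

In kelvin: T₁ = 181.05 K, T₂ = 245.15 K. ΔS = ∫dQ_rev/T = m c ln(T₂/T₁) = 459 × 2.52 × ln(245.15/181.05) = 351 J/K.

ΔS = 351 J/K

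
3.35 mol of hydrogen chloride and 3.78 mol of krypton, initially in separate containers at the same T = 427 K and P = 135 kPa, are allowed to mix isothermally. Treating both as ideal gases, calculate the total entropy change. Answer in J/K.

ΔS_mix = 41 J/K

Mole fractions: x_A = 3.35/7.13 = 0.47, x_B = 0.53.
ΔS_mix = −R(n_A ln x_A + n_B ln x_B) = −8.314 × (3.35 ln 0.47 + 3.78 ln 0.53) = 41 J/K.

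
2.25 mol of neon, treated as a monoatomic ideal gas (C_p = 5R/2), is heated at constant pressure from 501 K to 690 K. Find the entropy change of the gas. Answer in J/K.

At constant pressure, ΔS = nC_p ln(T₂/T₁) with C_p = 5R/2 = 20.79 J mol⁻¹ K⁻¹.
ΔS = 2.25 × 20.79 × ln(690/501) = 15 J/K.

ΔS = 15 J/K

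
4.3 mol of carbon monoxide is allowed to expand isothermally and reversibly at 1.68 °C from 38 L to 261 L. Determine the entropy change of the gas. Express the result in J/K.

ΔS_gas = 68.9 J/K

For an isothermal ideal gas ΔS_gas = nR ln(V₂/V₁) = 4.3 × 8.314 × ln(261/38) = 68.9 J/K.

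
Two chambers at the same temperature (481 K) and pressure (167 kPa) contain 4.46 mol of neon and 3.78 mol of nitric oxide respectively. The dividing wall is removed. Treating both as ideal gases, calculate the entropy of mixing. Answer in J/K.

ΔS_mix = 47.3 J/K

Mole fractions: x_A = 4.46/8.24 = 0.541, x_B = 0.459.
ΔS_mix = −R(n_A ln x_A + n_B ln x_B) = −8.314 × (4.46 ln 0.541 + 3.78 ln 0.459) = 47.3 J/K.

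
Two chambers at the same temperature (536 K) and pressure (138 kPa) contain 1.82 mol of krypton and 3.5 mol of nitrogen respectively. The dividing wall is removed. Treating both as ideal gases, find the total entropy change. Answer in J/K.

ΔS_mix = 28.4 J/K

Mole fractions: x_A = 1.82/5.32 = 0.342, x_B = 0.658.
ΔS_mix = −R(n_A ln x_A + n_B ln x_B) = −8.314 × (1.82 ln 0.342 + 3.5 ln 0.658) = 28.4 J/K.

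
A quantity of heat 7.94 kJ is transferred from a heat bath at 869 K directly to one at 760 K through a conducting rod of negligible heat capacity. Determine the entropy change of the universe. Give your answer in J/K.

ΔS_total = 1.31 J/K

ΔS_hot = −Q/T_H = −7940/869 = -9.137 J/K and ΔS_cold = +Q/T_C = 7940/760 = 10.45 J/K.
ΔS_total = -9.137 + 10.45 = 1.31 J/K, positive as the second law requires.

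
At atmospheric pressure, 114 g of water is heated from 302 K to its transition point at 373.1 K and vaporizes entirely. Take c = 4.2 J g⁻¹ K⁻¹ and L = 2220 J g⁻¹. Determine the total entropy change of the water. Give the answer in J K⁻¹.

Warming step: ΔS₁ = m c ln(T_tr/T_i) = 114 × 4.2 × ln(373.1/302) = 101.2 J/K.
Phase change: ΔS₂ = +mL/T_tr = 114 × 2220 / 373.1 = 678.3 J/K.
ΔS_total = (101.2) + (678.3) = 780 J/K.

ΔS = 780 J/K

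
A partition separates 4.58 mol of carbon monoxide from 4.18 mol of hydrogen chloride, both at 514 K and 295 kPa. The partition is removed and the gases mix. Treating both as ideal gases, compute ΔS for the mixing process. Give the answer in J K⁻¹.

ΔS_mix = 50.4 J/K

Mole fractions: x_A = 4.58/8.76 = 0.523, x_B = 0.477.
ΔS_mix = −R(n_A ln x_A + n_B ln x_B) = −8.314 × (4.58 ln 0.523 + 4.18 ln 0.477) = 50.4 J/K.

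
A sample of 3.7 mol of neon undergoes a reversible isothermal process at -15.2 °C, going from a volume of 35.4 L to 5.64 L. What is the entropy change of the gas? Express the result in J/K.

ΔS_gas = -56.5 J/K

For an isothermal ideal gas ΔS_gas = nR ln(V₂/V₁) = 3.7 × 8.314 × ln(5.64/35.4) = -56.5 J/K.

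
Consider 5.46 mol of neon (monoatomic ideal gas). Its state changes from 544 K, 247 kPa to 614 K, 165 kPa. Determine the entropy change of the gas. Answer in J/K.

ΔS = 32.1 J/K

ΔS = nC_p ln(T₂/T₁) − nR ln(P₂/P₁), with C_p = 5R/2 = 20.79 J mol⁻¹ K⁻¹ for a monoatomic ideal gas.
ΔS = 5.46 × [20.79 × ln(614/544) − 8.314 × ln(165/247)] = 32.1 J/K.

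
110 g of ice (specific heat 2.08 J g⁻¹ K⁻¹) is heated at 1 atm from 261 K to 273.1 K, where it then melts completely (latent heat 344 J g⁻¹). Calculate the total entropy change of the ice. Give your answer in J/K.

ΔS = 149 J/K

Warming step: ΔS₁ = m c ln(T_tr/T_i) = 110 × 2.08 × ln(273.1/261) = 10.37 J/K.
Phase change: ΔS₂ = +mL/T_tr = 110 × 344 / 273.1 = 138.6 J/K.
ΔS_total = (10.37) + (138.6) = 149 J/K.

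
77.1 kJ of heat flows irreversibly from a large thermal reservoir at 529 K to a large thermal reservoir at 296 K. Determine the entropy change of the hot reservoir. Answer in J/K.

ΔS_hot = -146 J/K

The hot reservoir loses heat Q, so ΔS_hot = −Q/T_H = −77100/529 = -146 J/K.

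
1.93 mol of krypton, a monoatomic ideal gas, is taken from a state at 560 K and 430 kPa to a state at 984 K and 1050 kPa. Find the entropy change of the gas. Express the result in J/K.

ΔS = nC_p ln(T₂/T₁) − nR ln(P₂/P₁), with C_p = 5R/2 = 20.79 J mol⁻¹ K⁻¹ for a monoatomic ideal gas.
ΔS = 1.93 × [20.79 × ln(984/560) − 8.314 × ln(1050/430)] = 8.29 J/K.

ΔS = 8.29 J/K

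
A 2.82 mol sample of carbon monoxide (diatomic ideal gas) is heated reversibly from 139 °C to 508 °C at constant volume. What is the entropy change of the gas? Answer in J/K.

ΔS = 37.5 J/K

In kelvin: T₁ = 412.15 K, T₂ = 781.15 K. At constant volume, ΔS = nC_V ln(T₂/T₁) with C_V = 5R/2 = 20.79 J mol⁻¹ K⁻¹.
ΔS = 2.82 × 20.79 × ln(781.15/412.15) = 37.5 J/K.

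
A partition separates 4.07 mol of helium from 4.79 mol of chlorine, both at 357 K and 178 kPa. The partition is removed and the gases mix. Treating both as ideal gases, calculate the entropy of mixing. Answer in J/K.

ΔS_mix = 50.8 J/K

Mole fractions: x_A = 4.07/8.86 = 0.459, x_B = 0.541.
ΔS_mix = −R(n_A ln x_A + n_B ln x_B) = −8.314 × (4.07 ln 0.459 + 4.79 ln 0.541) = 50.8 J/K.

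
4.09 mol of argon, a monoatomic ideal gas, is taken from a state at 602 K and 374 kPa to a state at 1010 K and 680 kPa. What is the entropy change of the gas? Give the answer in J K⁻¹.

ΔS = 23.7 J/K

ΔS = nC_p ln(T₂/T₁) − nR ln(P₂/P₁), with C_p = 5R/2 = 20.79 J mol⁻¹ K⁻¹ for a monoatomic ideal gas.
ΔS = 4.09 × [20.79 × ln(1010/602) − 8.314 × ln(680/374)] = 23.7 J/K.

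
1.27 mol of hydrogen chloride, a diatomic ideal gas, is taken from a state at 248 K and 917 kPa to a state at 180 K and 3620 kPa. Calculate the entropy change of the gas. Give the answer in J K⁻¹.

ΔS = -26.3 J/K

ΔS = nC_p ln(T₂/T₁) − nR ln(P₂/P₁), with C_p = 7R/2 = 29.1 J mol⁻¹ K⁻¹ for a diatomic ideal gas.
ΔS = 1.27 × [29.1 × ln(180/248) − 8.314 × ln(3620/917)] = -26.3 J/K.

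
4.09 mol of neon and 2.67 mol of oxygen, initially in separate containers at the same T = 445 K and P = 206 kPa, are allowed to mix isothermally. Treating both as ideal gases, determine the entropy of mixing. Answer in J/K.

ΔS_mix = 37.7 J/K

Mole fractions: x_A = 4.09/6.76 = 0.605, x_B = 0.395.
ΔS_mix = −R(n_A ln x_A + n_B ln x_B) = −8.314 × (4.09 ln 0.605 + 2.67 ln 0.395) = 37.7 J/K.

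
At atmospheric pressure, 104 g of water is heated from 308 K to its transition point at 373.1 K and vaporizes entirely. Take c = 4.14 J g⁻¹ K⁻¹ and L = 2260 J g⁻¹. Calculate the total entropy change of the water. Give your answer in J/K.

ΔS = 713 J/K

Warming step: ΔS₁ = m c ln(T_tr/T_i) = 104 × 4.14 × ln(373.1/308) = 82.56 J/K.
Phase change: ΔS₂ = +mL/T_tr = 104 × 2260 / 373.1 = 630 J/K.
ΔS_total = (82.56) + (630) = 713 J/K.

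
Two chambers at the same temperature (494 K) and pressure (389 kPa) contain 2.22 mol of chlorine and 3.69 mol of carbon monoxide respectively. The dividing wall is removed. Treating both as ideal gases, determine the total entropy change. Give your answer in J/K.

Mole fractions: x_A = 2.22/5.91 = 0.376, x_B = 0.624.
ΔS_mix = −R(n_A ln x_A + n_B ln x_B) = −8.314 × (2.22 ln 0.376 + 3.69 ln 0.624) = 32.5 J/K.

ΔS_mix = 32.5 J/K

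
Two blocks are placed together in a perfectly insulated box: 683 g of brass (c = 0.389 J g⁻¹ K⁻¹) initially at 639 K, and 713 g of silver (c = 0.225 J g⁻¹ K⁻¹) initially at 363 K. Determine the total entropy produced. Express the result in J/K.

ΔS_total = 15.1 J/K

Energy balance: T_f = (m₁c₁T₁ + m₂c₂T₂)/(m₁c₁ + m₂c₂) = 535.09 K.
ΔS₁ = m₁c₁ ln(T_f/T₁) = 265.687 × ln(535.09/639) = -47.15 J/K.
ΔS₂ = m₂c₂ ln(T_f/T₂) = 160.425 × ln(535.09/363) = 62.25 J/K.
ΔS_total = -47.15 + 62.25 = 15.1 J/K.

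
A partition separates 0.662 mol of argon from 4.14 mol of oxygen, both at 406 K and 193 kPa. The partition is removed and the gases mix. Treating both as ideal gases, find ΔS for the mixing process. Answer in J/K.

ΔS_mix = 16 J/K

Mole fractions: x_A = 0.662/4.8 = 0.138, x_B = 0.862.
ΔS_mix = −R(n_A ln x_A + n_B ln x_B) = −8.314 × (0.662 ln 0.138 + 4.14 ln 0.862) = 16 J/K.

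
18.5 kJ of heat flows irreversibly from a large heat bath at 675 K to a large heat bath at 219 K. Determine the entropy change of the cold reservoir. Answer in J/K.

ΔS_cold = 84.5 J/K

The cold reservoir gains heat Q, so ΔS_cold = +Q/T_C = 18500/219 = 84.5 J/K.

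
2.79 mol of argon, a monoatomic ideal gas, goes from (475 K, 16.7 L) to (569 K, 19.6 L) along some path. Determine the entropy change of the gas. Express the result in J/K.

Entropy is a state function: ΔS = nC_V ln(T₂/T₁) + nR ln(V₂/V₁), with C_V = 3R/2 = 12.47 J mol⁻¹ K⁻¹ for a monoatomic ideal gas.
ΔS = 2.79 × [12.47 × ln(569/475) + 8.314 × ln(19.6/16.7)] = 10 J/K.

ΔS = 10 J/K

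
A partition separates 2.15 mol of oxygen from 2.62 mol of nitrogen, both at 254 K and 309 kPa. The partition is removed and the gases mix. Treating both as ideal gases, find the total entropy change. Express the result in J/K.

Mole fractions: x_A = 2.15/4.77 = 0.451, x_B = 0.549.
ΔS_mix = −R(n_A ln x_A + n_B ln x_B) = −8.314 × (2.15 ln 0.451 + 2.62 ln 0.549) = 27.3 J/K.

ΔS_mix = 27.3 J/K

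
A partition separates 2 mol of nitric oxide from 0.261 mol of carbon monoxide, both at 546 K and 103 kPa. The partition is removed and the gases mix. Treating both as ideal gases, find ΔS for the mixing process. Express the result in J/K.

ΔS_mix = 6.72 J/K

Mole fractions: x_A = 2/2.26 = 0.885, x_B = 0.115.
ΔS_mix = −R(n_A ln x_A + n_B ln x_B) = −8.314 × (2 ln 0.885 + 0.261 ln 0.115) = 6.72 J/K.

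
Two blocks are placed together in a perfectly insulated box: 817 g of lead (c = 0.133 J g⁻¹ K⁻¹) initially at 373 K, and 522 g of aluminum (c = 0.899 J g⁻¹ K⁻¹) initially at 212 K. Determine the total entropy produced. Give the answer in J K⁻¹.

ΔS_total = 15.7 J/K

Energy balance: T_f = (m₁c₁T₁ + m₂c₂T₂)/(m₁c₁ + m₂c₂) = 242.27 K.
ΔS₁ = m₁c₁ ln(T_f/T₁) = 108.661 × ln(242.27/373) = -46.89 J/K.
ΔS₂ = m₂c₂ ln(T_f/T₂) = 469.278 × ln(242.27/212) = 62.63 J/K.
ΔS_total = -46.89 + 62.63 = 15.7 J/K.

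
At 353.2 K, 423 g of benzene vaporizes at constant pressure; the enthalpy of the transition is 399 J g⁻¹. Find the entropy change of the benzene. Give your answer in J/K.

Heat absorbed by the substance: Q = mL = 423 × 399 = 168777 J.
At constant T, ΔS = Q_rev/T = 168777 / 353.2 = 478 J/K.

ΔS = 478 J/K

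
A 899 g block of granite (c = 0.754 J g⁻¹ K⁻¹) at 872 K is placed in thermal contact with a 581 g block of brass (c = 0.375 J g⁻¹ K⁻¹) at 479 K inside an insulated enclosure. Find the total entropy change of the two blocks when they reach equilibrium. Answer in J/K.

Energy balance: T_f = (m₁c₁T₁ + m₂c₂T₂)/(m₁c₁ + m₂c₂) = 776.41 K.
ΔS₁ = m₁c₁ ln(T_f/T₁) = 677.846 × ln(776.41/872) = -78.71 J/K.
ΔS₂ = m₂c₂ ln(T_f/T₂) = 217.875 × ln(776.41/479) = 105.2 J/K.
ΔS_total = -78.71 + 105.2 = 26.5 J/K.

ΔS_total = 26.5 J/K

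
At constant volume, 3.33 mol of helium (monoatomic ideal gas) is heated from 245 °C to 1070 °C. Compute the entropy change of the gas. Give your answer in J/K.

ΔS = 39.6 J/K

In kelvin: T₁ = 518.15 K, T₂ = 1343.15 K. At constant volume, ΔS = nC_V ln(T₂/T₁) with C_V = 3R/2 = 12.47 J mol⁻¹ K⁻¹.
ΔS = 3.33 × 12.47 × ln(1343.15/518.15) = 39.6 J/K.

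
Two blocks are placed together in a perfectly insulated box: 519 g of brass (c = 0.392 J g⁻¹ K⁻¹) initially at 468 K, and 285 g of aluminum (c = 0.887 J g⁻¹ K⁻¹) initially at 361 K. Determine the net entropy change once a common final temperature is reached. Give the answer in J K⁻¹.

Energy balance: T_f = (m₁c₁T₁ + m₂c₂T₂)/(m₁c₁ + m₂c₂) = 408.71 K.
ΔS₁ = m₁c₁ ln(T_f/T₁) = 203.448 × ln(408.71/468) = -27.56 J/K.
ΔS₂ = m₂c₂ ln(T_f/T₂) = 252.795 × ln(408.71/361) = 31.38 J/K.
ΔS_total = -27.56 + 31.38 = 3.82 J/K.

ΔS_total = 3.82 J/K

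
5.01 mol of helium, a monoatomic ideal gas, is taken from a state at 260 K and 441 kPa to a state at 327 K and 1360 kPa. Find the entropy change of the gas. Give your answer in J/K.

ΔS = nC_p ln(T₂/T₁) − nR ln(P₂/P₁), with C_p = 5R/2 = 20.79 J mol⁻¹ K⁻¹ for a monoatomic ideal gas.
ΔS = 5.01 × [20.79 × ln(327/260) − 8.314 × ln(1360/441)] = -23 J/K.

ΔS = -23 J/K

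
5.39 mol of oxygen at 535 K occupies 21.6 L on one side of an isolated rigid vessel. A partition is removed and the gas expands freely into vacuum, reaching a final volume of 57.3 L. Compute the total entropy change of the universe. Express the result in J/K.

ΔS_universe = 43.7 J/K

No heat is exchanged and no work is done, so the ideal-gas temperature stays constant.
Entropy is a state function; using a reversible isothermal path, ΔS_gas = nR ln(V₂/V₁) = 5.39 × 8.314 × ln(57.3/21.6) = 43.7 J/K.
The insulated surroundings exchange no heat, so ΔS_surr = 0 and ΔS_universe = ΔS_gas.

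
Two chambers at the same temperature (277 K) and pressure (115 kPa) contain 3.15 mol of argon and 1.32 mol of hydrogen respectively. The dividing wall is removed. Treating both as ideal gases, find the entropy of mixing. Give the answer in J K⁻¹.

Mole fractions: x_A = 3.15/4.47 = 0.705, x_B = 0.295.
ΔS_mix = −R(n_A ln x_A + n_B ln x_B) = −8.314 × (3.15 ln 0.705 + 1.32 ln 0.295) = 22.6 J/K.

ΔS_mix = 22.6 J/K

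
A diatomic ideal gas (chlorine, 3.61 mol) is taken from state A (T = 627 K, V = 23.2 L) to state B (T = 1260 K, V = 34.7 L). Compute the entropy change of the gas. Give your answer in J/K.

Entropy is a state function: ΔS = nC_V ln(T₂/T₁) + nR ln(V₂/V₁), with C_V = 5R/2 = 20.79 J mol⁻¹ K⁻¹ for a diatomic ideal gas.
ΔS = 3.61 × [20.79 × ln(1260/627) + 8.314 × ln(34.7/23.2)] = 64.5 J/K.

ΔS = 64.5 J/K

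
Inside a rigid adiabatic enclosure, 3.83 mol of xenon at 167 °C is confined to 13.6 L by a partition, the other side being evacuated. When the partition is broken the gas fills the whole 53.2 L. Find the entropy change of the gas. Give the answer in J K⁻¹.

For an ideal gas in free expansion Q = 0 and W = 0, so T is unchanged.
Entropy is a state function; using a reversible isothermal path, ΔS_gas = nR ln(V₂/V₁) = 3.83 × 8.314 × ln(53.2/13.6) = 43.4 J/K.

ΔS_gas = 43.4 J/K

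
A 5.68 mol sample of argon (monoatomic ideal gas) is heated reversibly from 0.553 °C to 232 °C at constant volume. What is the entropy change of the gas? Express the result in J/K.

ΔS = 43.4 J/K

In kelvin: T₁ = 273.703 K, T₂ = 505.15 K. At constant volume, ΔS = nC_V ln(T₂/T₁) with C_V = 3R/2 = 12.47 J mol⁻¹ K⁻¹.
ΔS = 5.68 × 12.47 × ln(505.15/273.703) = 43.4 J/K.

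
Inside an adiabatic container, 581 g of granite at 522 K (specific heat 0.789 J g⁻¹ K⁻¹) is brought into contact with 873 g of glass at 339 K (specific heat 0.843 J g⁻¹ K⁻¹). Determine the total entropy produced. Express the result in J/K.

ΔS_total = 27 J/K

Energy balance: T_f = (m₁c₁T₁ + m₂c₂T₂)/(m₁c₁ + m₂c₂) = 409.24 K.
ΔS₁ = m₁c₁ ln(T_f/T₁) = 458.409 × ln(409.24/522) = -111.6 J/K.
ΔS₂ = m₂c₂ ln(T_f/T₂) = 735.939 × ln(409.24/339) = 138.6 J/K.
ΔS_total = -111.6 + 138.6 = 27 J/K.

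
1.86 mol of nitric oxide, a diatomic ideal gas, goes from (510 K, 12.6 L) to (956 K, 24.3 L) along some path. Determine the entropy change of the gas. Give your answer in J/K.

ΔS = 34.4 J/K

Entropy is a state function: ΔS = nC_V ln(T₂/T₁) + nR ln(V₂/V₁), with C_V = 5R/2 = 20.79 J mol⁻¹ K⁻¹ for a diatomic ideal gas.
ΔS = 1.86 × [20.79 × ln(956/510) + 8.314 × ln(24.3/12.6)] = 34.4 J/K.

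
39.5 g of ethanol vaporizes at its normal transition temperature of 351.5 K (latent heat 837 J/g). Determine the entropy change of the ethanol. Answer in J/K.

ΔS = 94.1 J/K

Heat absorbed by the substance: Q = mL = 39.5 × 837 = 33061.5 J.
At constant T, ΔS = Q_rev/T = 33061.5 / 351.5 = 94.1 J/K.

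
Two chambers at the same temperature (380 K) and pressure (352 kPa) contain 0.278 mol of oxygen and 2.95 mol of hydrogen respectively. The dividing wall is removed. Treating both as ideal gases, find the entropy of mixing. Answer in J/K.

Mole fractions: x_A = 0.278/3.23 = 0.0861, x_B = 0.914.
ΔS_mix = −R(n_A ln x_A + n_B ln x_B) = −8.314 × (0.278 ln 0.0861 + 2.95 ln 0.914) = 7.88 J/K.

ΔS_mix = 7.88 J/K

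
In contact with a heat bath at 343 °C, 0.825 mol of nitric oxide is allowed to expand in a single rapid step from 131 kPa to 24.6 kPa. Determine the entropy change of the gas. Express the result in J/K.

ΔS_gas = 11.5 J/K

Entropy is a state function, so ΔS_gas depends only on the end states.
For an isothermal ideal gas ΔS_gas = nR ln(P₁/P₂) = 0.825 × 8.314 × ln(131/24.6) = 11.5 J/K.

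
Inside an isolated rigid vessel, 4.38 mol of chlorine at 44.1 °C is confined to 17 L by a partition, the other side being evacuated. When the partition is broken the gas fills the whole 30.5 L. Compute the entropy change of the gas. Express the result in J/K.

For an ideal gas in free expansion Q = 0 and W = 0, so T is unchanged.
Entropy is a state function; using a reversible isothermal path, ΔS_gas = nR ln(V₂/V₁) = 4.38 × 8.314 × ln(30.5/17) = 21.3 J/K.

ΔS_gas = 21.3 J/K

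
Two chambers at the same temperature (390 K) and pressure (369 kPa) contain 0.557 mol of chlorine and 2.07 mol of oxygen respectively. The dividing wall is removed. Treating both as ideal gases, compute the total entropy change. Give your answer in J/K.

Mole fractions: x_A = 0.557/2.63 = 0.212, x_B = 0.788.
ΔS_mix = −R(n_A ln x_A + n_B ln x_B) = −8.314 × (0.557 ln 0.212 + 2.07 ln 0.788) = 11.3 J/K.

ΔS_mix = 11.3 J/K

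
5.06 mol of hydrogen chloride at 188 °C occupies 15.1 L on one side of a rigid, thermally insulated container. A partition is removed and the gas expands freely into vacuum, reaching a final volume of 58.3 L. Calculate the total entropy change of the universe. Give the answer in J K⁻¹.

ΔS_universe = 56.8 J/K

No heat is exchanged and no work is done, so the ideal-gas temperature stays constant.
Entropy is a state function; using a reversible isothermal path, ΔS_gas = nR ln(V₂/V₁) = 5.06 × 8.314 × ln(58.3/15.1) = 56.8 J/K.
The insulated surroundings exchange no heat, so ΔS_surr = 0 and ΔS_universe = ΔS_gas.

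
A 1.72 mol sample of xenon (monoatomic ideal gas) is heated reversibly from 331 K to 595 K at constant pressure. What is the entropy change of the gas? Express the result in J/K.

At constant pressure, ΔS = nC_p ln(T₂/T₁) with C_p = 5R/2 = 20.79 J mol⁻¹ K⁻¹.
ΔS = 1.72 × 20.79 × ln(595/331) = 21 J/K.

ΔS = 21 J/K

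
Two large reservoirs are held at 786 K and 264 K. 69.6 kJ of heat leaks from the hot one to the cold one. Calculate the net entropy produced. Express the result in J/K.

ΔS_total = 175 J/K

ΔS_hot = −Q/T_H = −69600/786 = -88.55 J/K and ΔS_cold = +Q/T_C = 69600/264 = 263.6 J/K.
ΔS_total = -88.55 + 263.6 = 175 J/K, positive as the second law requires.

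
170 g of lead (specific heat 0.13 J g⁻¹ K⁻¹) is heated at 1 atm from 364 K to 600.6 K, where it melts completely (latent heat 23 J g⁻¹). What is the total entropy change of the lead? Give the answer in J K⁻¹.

ΔS = 17.6 J/K

Warming step: ΔS₁ = m c ln(T_tr/T_i) = 170 × 0.13 × ln(600.6/364) = 11.07 J/K.
Phase change: ΔS₂ = +mL/T_tr = 170 × 23 / 600.6 = 6.51 J/K.
ΔS_total = (11.07) + (6.51) = 17.6 J/K.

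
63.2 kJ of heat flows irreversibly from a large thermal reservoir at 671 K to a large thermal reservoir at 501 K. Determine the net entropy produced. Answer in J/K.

ΔS_total = 32 J/K

ΔS_hot = −Q/T_H = −63200/671 = -94.188 J/K and ΔS_cold = +Q/T_C = 63200/501 = 126.15 J/K.
ΔS_total = -94.188 + 126.15 = 32 J/K, positive as the second law requires.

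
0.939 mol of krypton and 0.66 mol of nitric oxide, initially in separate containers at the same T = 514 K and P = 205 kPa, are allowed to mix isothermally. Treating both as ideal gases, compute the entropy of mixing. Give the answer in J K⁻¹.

Mole fractions: x_A = 0.939/1.6 = 0.587, x_B = 0.413.
ΔS_mix = −R(n_A ln x_A + n_B ln x_B) = −8.314 × (0.939 ln 0.587 + 0.66 ln 0.413) = 9.01 J/K.

ΔS_mix = 9.01 J/K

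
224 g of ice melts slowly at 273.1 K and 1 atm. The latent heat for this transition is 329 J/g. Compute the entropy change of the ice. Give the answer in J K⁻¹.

Heat absorbed by the substance: Q = mL = 224 × 329 = 73696 J.
At constant T, ΔS = Q_rev/T = 73696 / 273.1 = 270 J/K.

ΔS = 270 J/K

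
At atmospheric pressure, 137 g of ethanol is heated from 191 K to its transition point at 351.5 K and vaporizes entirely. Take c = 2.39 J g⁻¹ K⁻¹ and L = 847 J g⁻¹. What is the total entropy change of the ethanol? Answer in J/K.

ΔS = 530 J/K

Warming step: ΔS₁ = m c ln(T_tr/T_i) = 137 × 2.39 × ln(351.5/191) = 199.7 J/K.
Phase change: ΔS₂ = +mL/T_tr = 137 × 847 / 351.5 = 330.1 J/K.
ΔS_total = (199.7) + (330.1) = 530 J/K.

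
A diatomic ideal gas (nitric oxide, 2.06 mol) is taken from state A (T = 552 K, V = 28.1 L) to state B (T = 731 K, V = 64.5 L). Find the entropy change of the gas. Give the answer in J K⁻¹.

ΔS = 26.3 J/K

Entropy is a state function: ΔS = nC_V ln(T₂/T₁) + nR ln(V₂/V₁), with C_V = 5R/2 = 20.79 J mol⁻¹ K⁻¹ for a diatomic ideal gas.
ΔS = 2.06 × [20.79 × ln(731/552) + 8.314 × ln(64.5/28.1)] = 26.3 J/K.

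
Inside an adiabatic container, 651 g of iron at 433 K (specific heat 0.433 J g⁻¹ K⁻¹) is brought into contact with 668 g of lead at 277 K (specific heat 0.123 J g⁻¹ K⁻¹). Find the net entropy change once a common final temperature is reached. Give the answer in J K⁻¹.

Energy balance: T_f = (m₁c₁T₁ + m₂c₂T₂)/(m₁c₁ + m₂c₂) = 397.79 K.
ΔS₁ = m₁c₁ ln(T_f/T₁) = 281.883 × ln(397.79/433) = -23.91 J/K.
ΔS₂ = m₂c₂ ln(T_f/T₂) = 82.164 × ln(397.79/277) = 29.74 J/K.
ΔS_total = -23.91 + 29.74 = 5.83 J/K.

ΔS_total = 5.83 J/K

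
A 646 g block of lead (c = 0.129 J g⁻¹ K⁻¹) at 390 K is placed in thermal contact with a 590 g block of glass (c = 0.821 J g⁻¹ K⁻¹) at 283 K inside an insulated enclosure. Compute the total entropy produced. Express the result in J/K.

Energy balance: T_f = (m₁c₁T₁ + m₂c₂T₂)/(m₁c₁ + m₂c₂) = 298.71 K.
ΔS₁ = m₁c₁ ln(T_f/T₁) = 83.334 × ln(298.71/390) = -22.22 J/K.
ΔS₂ = m₂c₂ ln(T_f/T₂) = 484.39 × ln(298.71/283) = 26.16 J/K.
ΔS_total = -22.22 + 26.16 = 3.94 J/K.

ΔS_total = 3.94 J/K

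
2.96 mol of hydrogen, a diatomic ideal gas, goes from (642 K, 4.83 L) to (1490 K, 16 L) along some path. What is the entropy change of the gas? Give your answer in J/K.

Entropy is a state function: ΔS = nC_V ln(T₂/T₁) + nR ln(V₂/V₁), with C_V = 5R/2 = 20.79 J mol⁻¹ K⁻¹ for a diatomic ideal gas.
ΔS = 2.96 × [20.79 × ln(1490/642) + 8.314 × ln(16/4.83)] = 81.3 J/K.

ΔS = 81.3 J/K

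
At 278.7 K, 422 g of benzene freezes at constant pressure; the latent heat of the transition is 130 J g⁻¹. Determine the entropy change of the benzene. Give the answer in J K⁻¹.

ΔS = -197 J/K

Heat released by the substance: Q = −mL = −422 × 130 = −54860 J.
At constant T, ΔS = Q_rev/T = −54860 / 278.7 = -197 J/K.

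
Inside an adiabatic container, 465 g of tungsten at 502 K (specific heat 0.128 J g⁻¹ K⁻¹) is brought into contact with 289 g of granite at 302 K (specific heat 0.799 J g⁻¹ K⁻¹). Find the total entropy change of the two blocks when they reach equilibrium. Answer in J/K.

ΔS_total = 6.72 J/K

Energy balance: T_f = (m₁c₁T₁ + m₂c₂T₂)/(m₁c₁ + m₂c₂) = 342.99 K.
ΔS₁ = m₁c₁ ln(T_f/T₁) = 59.52 × ln(342.99/502) = -22.67 J/K.
ΔS₂ = m₂c₂ ln(T_f/T₂) = 230.911 × ln(342.99/302) = 29.39 J/K.
ΔS_total = -22.67 + 29.39 = 6.72 J/K.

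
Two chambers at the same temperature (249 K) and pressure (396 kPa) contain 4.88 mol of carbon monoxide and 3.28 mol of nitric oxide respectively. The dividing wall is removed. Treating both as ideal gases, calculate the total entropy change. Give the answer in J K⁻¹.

ΔS_mix = 45.7 J/K

Mole fractions: x_A = 4.88/8.16 = 0.598, x_B = 0.402.
ΔS_mix = −R(n_A ln x_A + n_B ln x_B) = −8.314 × (4.88 ln 0.598 + 3.28 ln 0.402) = 45.7 J/K.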